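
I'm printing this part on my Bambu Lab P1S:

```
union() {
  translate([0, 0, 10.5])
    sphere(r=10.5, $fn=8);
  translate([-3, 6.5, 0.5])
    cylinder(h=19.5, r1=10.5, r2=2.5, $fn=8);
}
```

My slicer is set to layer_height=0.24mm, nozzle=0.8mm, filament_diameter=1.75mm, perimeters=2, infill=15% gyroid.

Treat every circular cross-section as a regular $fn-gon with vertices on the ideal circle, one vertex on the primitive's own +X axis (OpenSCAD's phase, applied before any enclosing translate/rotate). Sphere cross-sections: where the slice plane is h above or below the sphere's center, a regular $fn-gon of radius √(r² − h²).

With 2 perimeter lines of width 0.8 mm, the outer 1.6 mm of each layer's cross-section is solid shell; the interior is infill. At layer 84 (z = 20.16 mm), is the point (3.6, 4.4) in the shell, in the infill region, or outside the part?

At z = 20.16 mm: the r=10.5 sphere slices to a regular 8-gon of circumradius 4.115 (√(r²−h²) with h=9.66 from center); the cone at (-3, 6.5) is absent (z outside [0.5, 20]); Taking the union: only the r=10.5 sphere is present, so the union is just that shape — 1 connected region. Overall, the cross-section is a single solid region. The nearest boundary edge runs (4.12, 0.00)→(2.91, 2.91); distance from the point to it = 1.64 mm. The point is not inside any of the regions above, so it lies outside the cross-section (1.64 mm from the nearest boundary).

outside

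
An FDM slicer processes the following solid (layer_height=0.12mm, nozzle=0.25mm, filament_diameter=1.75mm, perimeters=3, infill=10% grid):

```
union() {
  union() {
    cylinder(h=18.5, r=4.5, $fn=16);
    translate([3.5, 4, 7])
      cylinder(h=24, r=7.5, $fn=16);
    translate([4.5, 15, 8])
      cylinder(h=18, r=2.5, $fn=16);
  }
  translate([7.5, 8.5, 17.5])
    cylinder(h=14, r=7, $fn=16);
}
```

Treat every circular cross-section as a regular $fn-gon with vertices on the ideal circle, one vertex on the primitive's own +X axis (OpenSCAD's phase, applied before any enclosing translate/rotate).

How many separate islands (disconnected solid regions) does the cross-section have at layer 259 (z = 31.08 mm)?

1

At z = 31.08 mm: the cylinder is absent (z outside [0, 18.5]); the cylinder at (3.5, 4) does not reach this height (z outside [7, 31]); the cylinder at (4.5, 15) does not reach this height (z outside [8, 26]); Combining (union): nothing is present at this height; the r=7 cylinder at (7.5, 8.5) contributes a regular 16-gon of circumradius 7; Merging all regions: only the r=7 cylinder at (7.5, 8.5) is present, so the union is just that shape — 1 connected region. Overall, the cross-section is a single solid region. Island count = 1.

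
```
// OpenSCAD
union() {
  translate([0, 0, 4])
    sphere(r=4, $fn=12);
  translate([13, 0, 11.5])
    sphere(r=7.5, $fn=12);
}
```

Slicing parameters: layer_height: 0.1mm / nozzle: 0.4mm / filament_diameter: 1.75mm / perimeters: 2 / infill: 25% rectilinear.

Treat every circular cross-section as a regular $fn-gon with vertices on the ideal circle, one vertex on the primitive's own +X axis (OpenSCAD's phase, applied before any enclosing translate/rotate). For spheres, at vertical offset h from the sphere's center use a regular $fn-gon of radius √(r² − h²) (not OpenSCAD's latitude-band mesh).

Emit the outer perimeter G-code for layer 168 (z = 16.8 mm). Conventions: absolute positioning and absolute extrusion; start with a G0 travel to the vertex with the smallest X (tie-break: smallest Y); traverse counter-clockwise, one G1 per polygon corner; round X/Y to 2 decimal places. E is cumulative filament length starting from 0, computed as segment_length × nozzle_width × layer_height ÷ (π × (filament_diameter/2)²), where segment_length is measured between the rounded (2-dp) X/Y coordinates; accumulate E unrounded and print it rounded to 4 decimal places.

At z = 16.8 mm: the sphere is absent (|z−center|=12.800 > r=4); the r=7.5 sphere at (13, 0) contributes a regular 12-gon of circumradius √(7.5²−5.3²) = 5.307; Merging all regions: only the r=7.5 sphere at (13, 0) is present, so the union is just that shape — 1 connected region. The outline is a single polygon with 12 vertices. Extrusion per mm of travel: 0.4 × 0.1 / (π × 0.875²) = 0.016630. Accumulating E over each segment gives final E = 0.5484.

G0 X7.69 Y0.00 Z16.80
G1 X8.40 Y-2.65 E0.0456
G1 X10.35 Y-4.60 E0.0915
G1 X13.00 Y-5.31 E0.1371
G1 X15.65 Y-4.60 E0.1827
G1 X17.60 Y-2.65 E0.2286
G1 X18.31 Y0.00 E0.2742
G1 X17.60 Y2.65 E0.3198
G1 X15.65 Y4.60 E0.3657
G1 X13.00 Y5.31 E0.4113
G1 X10.35 Y4.60 E0.4570
G1 X8.40 Y2.65 E0.5028
G1 X7.69 Y0.00 E0.5484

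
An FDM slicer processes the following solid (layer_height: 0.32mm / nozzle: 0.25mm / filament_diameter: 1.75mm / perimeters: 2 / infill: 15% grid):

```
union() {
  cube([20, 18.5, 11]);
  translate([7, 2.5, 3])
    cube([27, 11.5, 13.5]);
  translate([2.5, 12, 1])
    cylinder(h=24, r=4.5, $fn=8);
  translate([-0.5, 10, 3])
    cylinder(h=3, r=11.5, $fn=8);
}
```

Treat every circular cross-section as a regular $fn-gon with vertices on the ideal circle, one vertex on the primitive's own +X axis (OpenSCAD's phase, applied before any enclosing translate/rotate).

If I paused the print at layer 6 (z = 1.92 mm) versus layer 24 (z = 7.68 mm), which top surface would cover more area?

layer 24 (z = 7.68 mm)

Layer 6 (z = 1.92): the cube is present — its section is the full 20×18.5 rectangle (area 370.00 mm²); the cube at (7, 2.5) is absent (z outside [3, 16.5]); the cylinder at (2.5, 12): section is a regular 8-gon, circumradius r=4.5 (area = (8/2)·4.500²·sin(360°/8) = 57.28 mm²); the cylinder at (-0.5, 10) is not intersected at this z (z outside [3, 6]); Merging all regions: the regions partially overlap — summed areas 427.28 mm² minus the doubly-counted overlap 48.55 mm² gives 378.73 mm² — area = 378.73 mm². So its area = 378.73 mm². Layer 24 (z = 7.68): the cube (footprint 20×18.5) is included at this height (area 370.00 mm²); the 27×11.5 cube at (7, 2.5) contributes its full rectangle (area 310.50 mm²); the r=4.5 cylinder at (2.5, 12) contributes a regular 8-gon of circumradius 4.5 (area = (8/2)·4.500²·sin(360°/8) = 57.28 mm²); the cylinder at (-0.5, 10) does not reach this height (z outside [3, 6]); Merging all regions: the regions partially overlap — summed areas 737.78 mm² minus the doubly-counted overlap 198.05 mm² gives 539.73 mm² — area = 539.73 mm². So its area = 539.73 mm². Layer 24 is larger (539.73 vs 378.73 mm²).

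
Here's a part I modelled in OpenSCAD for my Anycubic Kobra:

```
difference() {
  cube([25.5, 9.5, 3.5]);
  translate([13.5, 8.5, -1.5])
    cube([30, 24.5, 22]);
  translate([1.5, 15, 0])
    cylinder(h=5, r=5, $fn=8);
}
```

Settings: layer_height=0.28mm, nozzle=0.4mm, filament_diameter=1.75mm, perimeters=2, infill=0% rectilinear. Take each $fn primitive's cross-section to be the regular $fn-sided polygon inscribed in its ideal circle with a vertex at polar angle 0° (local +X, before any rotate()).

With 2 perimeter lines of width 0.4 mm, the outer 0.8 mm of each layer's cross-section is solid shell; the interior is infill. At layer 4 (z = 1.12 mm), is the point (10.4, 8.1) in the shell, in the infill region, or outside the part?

At z = 1.12 mm: the 25.5×9.5 cube contributes its full rectangle; the 30×24.5 cube at (13.5, 8.5) contributes its full rectangle; the r=5 cylinder at (1.5, 15) gives a regular 8-gon of circumradius 5 (constant along its height); After the difference (first − rest): starting from the 25.5×9.5 cube, the 30×24.5 cube at (13.5, 8.5) partially overlaps it — only the 12.00 mm² overlap (of its 735.00 mm²) is removed, clipping the outline; the r=5 cylinder at (1.5, 15) misses the remaining region (no effect) — 1 connected region. Overall, the cross-section is a single solid region. The nearest boundary edge runs (0.00, 9.50)→(13.50, 9.50); distance from the point to it = 1.40 mm. The point is inside the cross-section and 1.40 mm from the nearest boundary — more than the 0.8 mm shell width (2 × 0.4), so it's in the infill interior.

infill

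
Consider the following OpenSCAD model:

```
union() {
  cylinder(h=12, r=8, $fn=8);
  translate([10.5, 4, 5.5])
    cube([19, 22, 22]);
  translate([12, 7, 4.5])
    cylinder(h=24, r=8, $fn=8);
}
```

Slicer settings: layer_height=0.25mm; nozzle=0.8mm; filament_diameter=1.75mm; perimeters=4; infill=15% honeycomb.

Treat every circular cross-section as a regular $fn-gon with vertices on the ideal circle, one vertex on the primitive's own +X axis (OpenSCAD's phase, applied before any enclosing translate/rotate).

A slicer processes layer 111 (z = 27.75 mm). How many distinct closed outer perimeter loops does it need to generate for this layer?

1

At z = 27.75 mm: the cylinder is not intersected at this z (z outside [0, 12]); the cube at (10.5, 4) does not reach this height (z outside [5.5, 27.5]); the cylinder at (12, 7): section is a regular 8-gon, circumradius r=8; Combining (union): only the r=8 cylinder at (12, 7) is present, so the union is just that shape — 1 connected region. The result has 1 disconnected region.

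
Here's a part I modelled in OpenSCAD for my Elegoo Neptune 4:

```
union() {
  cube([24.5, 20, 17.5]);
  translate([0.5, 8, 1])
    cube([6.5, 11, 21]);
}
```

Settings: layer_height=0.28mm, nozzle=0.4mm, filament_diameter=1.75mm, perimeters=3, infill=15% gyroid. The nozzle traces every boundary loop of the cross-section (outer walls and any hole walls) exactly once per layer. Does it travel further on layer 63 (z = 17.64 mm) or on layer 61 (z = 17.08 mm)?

Layer 63 (z = 17.64): the cube does not reach this height (z outside [0, 17.5]); the 6.5×11 cube at (0.5, 8) contributes its full rectangle (perimeter 35.00 mm); Taking the union: only the 6.5×11 cube at (0.5, 8) is present, so the union is just that shape — boundary = 35.00 mm. So its perimeter = 35.00 mm. Layer 61 (z = 17.08): the 24.5×20 cube contributes its full rectangle (perimeter 89.00 mm); the cube at (0.5, 8) is present — its section is the full 6.5×11 rectangle (perimeter 35.00 mm); Combining (union): the 6.5×11 cube at (0.5, 8) lies entirely inside the 24.5×20 cube, so the union is just the 24.5×20 cube — boundary = 89.00 mm. So its perimeter = 89.00 mm. Layer 61 is larger (89.00 vs 35.00 mm).

layer 61 (z = 17.08 mm)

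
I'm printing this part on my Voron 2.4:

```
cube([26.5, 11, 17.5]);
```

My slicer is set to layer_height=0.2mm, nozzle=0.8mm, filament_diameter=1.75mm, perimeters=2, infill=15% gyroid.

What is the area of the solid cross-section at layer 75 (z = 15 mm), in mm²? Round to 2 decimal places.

291.50 mm²

At z = 15 mm: the cube (footprint 26.5×11) is included at this height (area 291.50 mm²). Overall, the cross-section is a single solid region. Net area = 291.50 mm².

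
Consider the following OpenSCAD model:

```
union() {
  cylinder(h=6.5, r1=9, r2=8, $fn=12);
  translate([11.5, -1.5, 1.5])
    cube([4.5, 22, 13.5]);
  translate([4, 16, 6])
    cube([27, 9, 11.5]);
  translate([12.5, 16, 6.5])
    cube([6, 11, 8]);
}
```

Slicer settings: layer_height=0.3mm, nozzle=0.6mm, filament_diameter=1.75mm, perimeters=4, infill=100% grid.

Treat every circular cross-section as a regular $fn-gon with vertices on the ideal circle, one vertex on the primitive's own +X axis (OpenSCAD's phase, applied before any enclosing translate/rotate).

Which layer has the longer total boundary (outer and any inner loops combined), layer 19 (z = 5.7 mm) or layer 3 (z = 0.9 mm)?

layer 19 (z = 5.7 mm)

Layer 19 (z = 5.7): the cone contributes a regular 12-gon of circumradius 8.123 (interpolated between r1=9 and r2=8 at t=0.877) (perimeter = 2·12·8.123·sin(180°/12) = 50.46 mm); the 4.5×22 cube at (11.5, -1.5) contributes its full rectangle (perimeter 53.00 mm); the cube at (4, 16) is not intersected at this z (z outside [6, 17.5]); the cube at (12.5, 16) is absent (z outside [6.5, 14.5]); Merging all regions: the 2 present regions are separate (no shared area or edge), so areas and boundary lengths simply add and each stays a separate island — boundary = 103.46 mm. So its perimeter = 103.46 mm. Layer 3 (z = 0.9): the cone (r1=9→r2=8) has section circumradius 8.862 here — a regular 12-gon (perimeter = 2·12·8.862·sin(180°/12) = 55.04 mm); the cube at (11.5, -1.5) is not intersected at this z (z outside [1.5, 15]); the cube at (4, 16) does not reach this height (z outside [6, 17.5]); the cube at (12.5, 16) is absent (z outside [6.5, 14.5]); Combining (union): only the cone is present, so the union is just that shape — boundary = 55.04 mm. So its perimeter = 55.04 mm. Layer 19 is larger (103.46 vs 55.04 mm).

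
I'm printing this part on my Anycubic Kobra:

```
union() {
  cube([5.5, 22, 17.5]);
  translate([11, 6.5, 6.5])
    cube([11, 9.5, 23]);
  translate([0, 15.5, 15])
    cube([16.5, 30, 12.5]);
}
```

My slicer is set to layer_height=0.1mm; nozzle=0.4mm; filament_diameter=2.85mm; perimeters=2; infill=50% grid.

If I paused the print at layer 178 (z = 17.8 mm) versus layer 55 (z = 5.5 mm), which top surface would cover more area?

Layer 178 (z = 17.8): the cube is absent (z outside [0, 17.5]); the 11×9.5 cube at (11, 6.5) contributes its full rectangle (area 104.50 mm²); the 16.5×30 cube at (0, 15.5) contributes its full rectangle (area 495.00 mm²); Merging all regions: the regions partially overlap — summed areas 599.50 mm² minus the doubly-counted overlap 2.75 mm² gives 596.75 mm² — area = 596.75 mm². So its area = 596.75 mm². Layer 55 (z = 5.5): the cube is present — its section is the full 5.5×22 rectangle (area 121.00 mm²); the cube at (11, 6.5) is not intersected at this z (z outside [6.5, 29.5]); the cube at (0, 15.5) does not reach this height (z outside [15, 27.5]); Combining (union): only the 5.5×22 cube is present, so the union is just that shape — area = 121.00 mm². So its area = 121.00 mm². Layer 178 is larger (596.75 vs 121.00 mm²).

layer 178 (z = 17.8 mm)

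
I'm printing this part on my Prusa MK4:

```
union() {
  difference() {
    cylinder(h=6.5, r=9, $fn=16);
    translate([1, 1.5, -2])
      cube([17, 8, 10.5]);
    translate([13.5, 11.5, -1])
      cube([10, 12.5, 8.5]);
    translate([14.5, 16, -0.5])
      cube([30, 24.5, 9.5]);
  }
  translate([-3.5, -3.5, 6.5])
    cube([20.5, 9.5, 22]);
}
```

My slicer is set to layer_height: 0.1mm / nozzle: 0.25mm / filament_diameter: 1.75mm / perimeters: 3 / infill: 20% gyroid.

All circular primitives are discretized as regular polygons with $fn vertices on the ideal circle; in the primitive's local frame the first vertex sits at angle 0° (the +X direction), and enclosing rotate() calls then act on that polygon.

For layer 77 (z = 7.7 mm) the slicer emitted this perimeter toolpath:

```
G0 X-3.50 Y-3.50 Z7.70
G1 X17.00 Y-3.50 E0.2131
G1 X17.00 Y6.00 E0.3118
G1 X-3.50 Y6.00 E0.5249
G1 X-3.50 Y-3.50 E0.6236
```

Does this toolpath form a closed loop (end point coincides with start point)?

Start point (G0): (-3.50, -3.50). End point (last G1): the path returns to the start — closed.

yes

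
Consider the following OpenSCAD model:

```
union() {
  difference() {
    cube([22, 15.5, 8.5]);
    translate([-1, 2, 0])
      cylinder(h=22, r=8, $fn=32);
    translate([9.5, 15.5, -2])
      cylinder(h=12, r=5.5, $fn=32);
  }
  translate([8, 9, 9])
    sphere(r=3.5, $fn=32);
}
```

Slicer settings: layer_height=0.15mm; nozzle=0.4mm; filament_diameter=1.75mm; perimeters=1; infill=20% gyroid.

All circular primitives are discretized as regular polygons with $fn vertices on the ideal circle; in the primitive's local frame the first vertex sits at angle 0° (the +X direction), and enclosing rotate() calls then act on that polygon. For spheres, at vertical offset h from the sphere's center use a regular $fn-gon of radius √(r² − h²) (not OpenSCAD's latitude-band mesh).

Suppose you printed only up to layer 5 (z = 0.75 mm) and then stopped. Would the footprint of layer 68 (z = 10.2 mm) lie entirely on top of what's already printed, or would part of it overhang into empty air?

part overhangs

Compare the two slices. At z = 0.75: the 22×15.5 cube contributes its full rectangle (area 341.00 mm²); the r=8 cylinder at (-1, 2) contributes a regular 32-gon of circumradius 8 (area = (32/2)·8.000²·sin(360°/32) = 199.77 mm²); the r=5.5 cylinder at (9.5, 15.5) contributes a regular 32-gon of circumradius 5.5 (area = (32/2)·5.500²·sin(360°/32) = 94.42 mm²); Subtracting the remaining from the first: starting from the 22×15.5 cube (341.00 mm²), the r=8 cylinder at (-1, 2) partially overlaps it — only the 55.78 mm² overlap (of its 199.77 mm²) is removed, clipping the outline; the r=5.5 cylinder at (9.5, 15.5) partially overlaps it — only the 47.21 mm² overlap (of its 94.42 mm²) is removed, clipping the outline — area = 238.01 mm²; the sphere at (8, 9) is not intersected at this z (|z−center|=8.250 > r=3.5); Taking the union: only that combined region is present, so the union is just that shape — area = 238.01 mm². At z = 10.2: the cube is not intersected at this z (z outside [0, 8.5]); the cylinder at (-1, 2): section is a regular 32-gon, circumradius r=8 (area = (32/2)·8.000²·sin(360°/32) = 199.77 mm²); the cylinder at (9.5, 15.5) does not reach this height (z outside [-2, 10]); Subtracting the remaining from the first: the first operand is absent here, so nothing remains; the sphere at (8, 9): section is a regular 32-gon, circumradius = √(r²−h²) = √(3.5²−1.2²) = 3.288 (area = (32/2)·3.288²·sin(360°/32) = 33.74 mm²); Combining (union): only the r=3.5 sphere at (8, 9) is present, so the union is just that shape — area = 33.74 mm². Checking containment: at z = 10.2 the cross-section extends beyond the z = 0.75 cross-section by about 7.75 mm².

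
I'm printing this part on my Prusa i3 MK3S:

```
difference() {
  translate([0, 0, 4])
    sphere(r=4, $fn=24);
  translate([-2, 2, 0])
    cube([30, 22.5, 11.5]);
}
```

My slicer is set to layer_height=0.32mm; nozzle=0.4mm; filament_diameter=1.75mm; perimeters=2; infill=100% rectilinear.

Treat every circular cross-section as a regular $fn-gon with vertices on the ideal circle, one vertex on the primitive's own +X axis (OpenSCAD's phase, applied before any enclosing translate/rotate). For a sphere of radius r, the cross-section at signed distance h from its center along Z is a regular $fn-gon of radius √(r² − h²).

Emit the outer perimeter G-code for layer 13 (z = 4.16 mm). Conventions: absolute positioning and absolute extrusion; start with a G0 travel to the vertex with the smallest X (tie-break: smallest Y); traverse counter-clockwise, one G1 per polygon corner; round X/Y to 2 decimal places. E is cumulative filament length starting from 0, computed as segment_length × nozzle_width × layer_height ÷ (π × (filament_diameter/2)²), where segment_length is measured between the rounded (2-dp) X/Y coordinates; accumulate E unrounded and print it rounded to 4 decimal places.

At z = 4.16 mm: the r=4 sphere contributes a regular 24-gon of circumradius √(4²−0.16²) = 3.997; the 30×22.5 cube at (-2, 2) contributes its full rectangle; After the difference (first − rest): starting from the r=4 sphere, the 30×22.5 cube at (-2, 2) partially overlaps it — only the 8.40 mm² overlap (of its 675.00 mm²) is removed, clipping the outline — 1 connected region. The outline is a single polygon with 20 vertices. Extrusion per mm of travel: 0.4 × 0.32 / (π × 0.875²) = 0.053216. Accumulating E over each segment gives final E = 1.3679.

G0 X-4.00 Y0.00 Z4.16
G1 X-3.86 Y-1.03 E0.0553
G1 X-3.46 Y-2.00 E0.1112
G1 X-2.83 Y-2.83 E0.1666
G1 X-2.00 Y-3.46 E0.2221
G1 X-1.03 Y-3.86 E0.2779
G1 X0.00 Y-4.00 E0.3332
G1 X1.03 Y-3.86 E0.3885
G1 X2.00 Y-3.46 E0.4444
G1 X2.83 Y-2.83 E0.4998
G1 X3.46 Y-2.00 E0.5553
G1 X3.86 Y-1.03 E0.6111
G1 X4.00 Y0.00 E0.6664
G1 X3.86 Y1.03 E0.7217
G1 X3.46 Y2.00 E0.7776
G1 X-2.00 Y2.00 E1.0681
G1 X-2.00 Y3.46 E1.1458
G1 X-2.83 Y2.83 E1.2013
G1 X-3.46 Y2.00 E1.2567
G1 X-3.86 Y1.03 E1.3126
G1 X-4.00 Y0.00 E1.3679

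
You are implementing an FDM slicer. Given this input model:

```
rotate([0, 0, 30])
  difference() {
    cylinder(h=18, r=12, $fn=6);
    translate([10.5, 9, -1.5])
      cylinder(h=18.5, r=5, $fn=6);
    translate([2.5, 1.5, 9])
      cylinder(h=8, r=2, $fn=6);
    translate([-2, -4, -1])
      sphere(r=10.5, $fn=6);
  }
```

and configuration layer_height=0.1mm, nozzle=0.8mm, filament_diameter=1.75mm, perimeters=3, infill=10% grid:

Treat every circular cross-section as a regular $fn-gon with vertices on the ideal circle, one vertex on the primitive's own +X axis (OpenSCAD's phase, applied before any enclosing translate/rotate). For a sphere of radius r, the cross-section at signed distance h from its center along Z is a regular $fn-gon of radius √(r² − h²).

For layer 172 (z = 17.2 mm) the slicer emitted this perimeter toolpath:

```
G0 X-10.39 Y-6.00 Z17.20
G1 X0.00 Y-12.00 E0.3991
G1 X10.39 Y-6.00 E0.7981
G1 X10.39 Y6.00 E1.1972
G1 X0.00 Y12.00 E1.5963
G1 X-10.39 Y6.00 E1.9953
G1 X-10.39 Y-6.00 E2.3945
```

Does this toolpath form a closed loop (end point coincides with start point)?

Start point (G0): (-10.39, -6.00). End point (last G1): the path returns to the start — closed.

yes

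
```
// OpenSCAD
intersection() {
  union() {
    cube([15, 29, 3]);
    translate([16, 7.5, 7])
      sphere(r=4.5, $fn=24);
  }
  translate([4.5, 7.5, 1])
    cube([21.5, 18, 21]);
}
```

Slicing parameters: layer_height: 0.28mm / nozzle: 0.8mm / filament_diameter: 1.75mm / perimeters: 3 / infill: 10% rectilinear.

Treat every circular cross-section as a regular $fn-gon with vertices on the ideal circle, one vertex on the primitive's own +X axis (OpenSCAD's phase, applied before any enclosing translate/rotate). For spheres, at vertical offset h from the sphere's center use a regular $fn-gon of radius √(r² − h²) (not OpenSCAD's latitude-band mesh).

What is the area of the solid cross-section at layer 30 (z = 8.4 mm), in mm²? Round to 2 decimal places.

28.40 mm²

At z = 8.4 mm: the cube is not intersected at this z (z outside [0, 3]); the sphere at (16, 7.5): section is a regular 24-gon, circumradius = √(r²−h²) = √(4.5²−1.4²) = 4.277 (area = (24/2)·4.277²·sin(360°/24) = 56.81 mm²); Combining (union): only the r=4.5 sphere at (16, 7.5) is present, so the union is just that shape — area = 56.81 mm²; the 21.5×18 cube at (4.5, 7.5) contributes its full rectangle (area 387.00 mm²); Taking the intersection: the 21.5×18 cube at (4.5, 7.5) partially overlaps the result so far; clipping to the common part keeps 28.40 mm² — area = 28.40 mm². Overall, the cross-section is a single solid region. Net area = 28.40 mm².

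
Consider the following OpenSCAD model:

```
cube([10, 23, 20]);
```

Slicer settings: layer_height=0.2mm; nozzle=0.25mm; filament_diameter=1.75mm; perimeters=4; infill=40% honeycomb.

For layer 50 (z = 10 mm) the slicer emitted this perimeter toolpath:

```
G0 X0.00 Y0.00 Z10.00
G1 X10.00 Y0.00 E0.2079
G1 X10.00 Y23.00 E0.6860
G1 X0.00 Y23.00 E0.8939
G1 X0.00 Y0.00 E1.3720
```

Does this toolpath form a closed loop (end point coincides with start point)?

yes

Start point (G0): (0.00, 0.00). End point (last G1): the path returns to the start — closed.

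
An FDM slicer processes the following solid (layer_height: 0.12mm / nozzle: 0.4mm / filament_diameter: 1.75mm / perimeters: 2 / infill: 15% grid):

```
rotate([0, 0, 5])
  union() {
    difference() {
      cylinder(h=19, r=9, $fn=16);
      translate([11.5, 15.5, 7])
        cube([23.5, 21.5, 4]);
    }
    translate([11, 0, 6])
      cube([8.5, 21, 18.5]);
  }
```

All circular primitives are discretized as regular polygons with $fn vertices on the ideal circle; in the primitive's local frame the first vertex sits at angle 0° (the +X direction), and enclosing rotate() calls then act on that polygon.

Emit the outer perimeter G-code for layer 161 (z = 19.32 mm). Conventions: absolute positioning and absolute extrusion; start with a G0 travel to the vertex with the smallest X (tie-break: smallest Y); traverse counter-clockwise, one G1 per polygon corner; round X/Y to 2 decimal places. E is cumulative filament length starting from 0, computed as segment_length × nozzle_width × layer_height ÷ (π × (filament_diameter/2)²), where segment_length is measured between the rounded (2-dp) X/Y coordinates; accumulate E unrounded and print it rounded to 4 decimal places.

At z = 19.32 mm: the cylinder is absent (z outside [0, 19]); the cube at (11.5, 15.5) is absent (z outside [7, 11]); Subtracting the remaining from the first: the first operand is absent here, so nothing remains; the cube at (11, 0) (footprint 8.5×21) is included at this height; Taking the union: only the 8.5×21 cube at (11, 0) is present, so the union is just that shape — 1 connected region; (whole slice rotated 5° about Z — lengths, areas and connectivity unchanged). The outline is a single polygon with 4 vertices. Extrusion per mm of travel: 0.4 × 0.12 / (π × 0.875²) = 0.019956. Accumulating E over each segment gives final E = 1.1775.

G0 X9.13 Y21.88 Z19.32
G1 X10.96 Y0.96 E0.4191
G1 X19.43 Y1.70 E0.5887
G1 X17.60 Y22.62 E1.0078
G1 X9.13 Y21.88 E1.1775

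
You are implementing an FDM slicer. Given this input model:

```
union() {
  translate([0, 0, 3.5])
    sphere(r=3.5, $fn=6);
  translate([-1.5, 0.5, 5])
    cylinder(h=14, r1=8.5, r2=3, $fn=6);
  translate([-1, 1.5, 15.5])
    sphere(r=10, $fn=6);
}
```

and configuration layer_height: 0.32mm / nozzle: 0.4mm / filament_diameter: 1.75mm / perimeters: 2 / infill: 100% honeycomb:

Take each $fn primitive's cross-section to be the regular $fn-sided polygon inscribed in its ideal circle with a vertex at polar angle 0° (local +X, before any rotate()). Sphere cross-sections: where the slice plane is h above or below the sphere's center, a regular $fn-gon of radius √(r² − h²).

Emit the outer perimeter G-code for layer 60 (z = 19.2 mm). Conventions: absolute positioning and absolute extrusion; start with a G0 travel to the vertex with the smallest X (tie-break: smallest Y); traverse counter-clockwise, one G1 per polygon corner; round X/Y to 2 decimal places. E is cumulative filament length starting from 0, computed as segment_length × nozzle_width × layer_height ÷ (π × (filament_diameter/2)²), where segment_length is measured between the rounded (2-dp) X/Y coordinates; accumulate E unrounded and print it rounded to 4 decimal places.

G0 X-10.29 Y1.50 Z19.20
G1 X-5.65 Y-6.55 E0.4945
G1 X3.65 Y-6.55 E0.9894
G1 X8.29 Y1.50 E1.4838
G1 X3.65 Y9.55 E1.9783
G1 X-5.65 Y9.55 E2.4732
G1 X-10.29 Y1.50 E2.9677

At z = 19.2 mm: the sphere is absent (|z−center|=15.700 > r=3.5); the cone at (-1.5, 0.5) is absent (z outside [5, 19]); the r=10 sphere at (-1, 1.5) slices to a regular 6-gon of circumradius 9.290 (√(r²−h²) with h=3.7 from center); Combining (union): only the r=10 sphere at (-1, 1.5) is present, so the union is just that shape — 1 connected region. The outline is a single polygon with 6 vertices. Extrusion per mm of travel: 0.4 × 0.32 / (π × 0.875²) = 0.053216. Accumulating E over each segment gives final E = 2.9677.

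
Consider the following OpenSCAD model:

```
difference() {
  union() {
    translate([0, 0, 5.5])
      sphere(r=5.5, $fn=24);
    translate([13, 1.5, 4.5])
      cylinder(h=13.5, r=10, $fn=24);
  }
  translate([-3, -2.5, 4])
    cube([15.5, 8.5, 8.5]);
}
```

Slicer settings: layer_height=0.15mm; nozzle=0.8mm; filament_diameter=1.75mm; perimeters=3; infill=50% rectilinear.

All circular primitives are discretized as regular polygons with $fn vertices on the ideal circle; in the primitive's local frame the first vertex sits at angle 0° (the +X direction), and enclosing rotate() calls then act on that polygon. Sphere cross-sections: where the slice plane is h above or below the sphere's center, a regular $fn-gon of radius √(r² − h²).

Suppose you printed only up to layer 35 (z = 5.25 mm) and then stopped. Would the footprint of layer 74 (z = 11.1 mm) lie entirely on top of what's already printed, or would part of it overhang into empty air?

entirely on top

Compare the two slices. At z = 5.25: the r=5.5 sphere slices to a regular 24-gon of circumradius 5.494 (√(r²−h²) with h=0.25 from center) (area = (24/2)·5.494²·sin(360°/24) = 93.76 mm²); the cylinder at (13, 1.5): section is a regular 24-gon, circumradius r=10 (area = (24/2)·10.000²·sin(360°/24) = 310.58 mm²); Combining (union): the regions partially overlap — summed areas 404.34 mm² minus the doubly-counted overlap 12.10 mm² gives 392.24 mm² — area = 392.24 mm²; the cube at (-3, -2.5) is present — its section is the full 15.5×8.5 rectangle (area 131.75 mm²); After the difference (first − rest): starting from that combined region (392.24 mm²), the 15.5×8.5 cube at (-3, -2.5) partially overlaps it — only the 125.52 mm² overlap (of its 131.75 mm²) is removed, clipping the outline — area = 266.72 mm². At z = 11.1: the sphere does not reach this height (|z−center|=5.600 > r=5.5); the r=10 cylinder at (13, 1.5) contributes a regular 24-gon of circumradius 10 (area = (24/2)·10.000²·sin(360°/24) = 310.58 mm²); Merging all regions: only the r=10 cylinder at (13, 1.5) is present, so the union is just that shape — area = 310.58 mm²; the cube at (-3, -2.5) (footprint 15.5×8.5) is included at this height (area 131.75 mm²); Taking the first minus the rest: starting from that combined region (310.58 mm²), the 15.5×8.5 cube at (-3, -2.5) partially overlaps it — only the 77.57 mm² overlap (of its 131.75 mm²) is removed, clipping the outline — area = 233.02 mm². Checking containment: the cross-section at z = 11.1 is a subset of the cross-section at z = 5.25.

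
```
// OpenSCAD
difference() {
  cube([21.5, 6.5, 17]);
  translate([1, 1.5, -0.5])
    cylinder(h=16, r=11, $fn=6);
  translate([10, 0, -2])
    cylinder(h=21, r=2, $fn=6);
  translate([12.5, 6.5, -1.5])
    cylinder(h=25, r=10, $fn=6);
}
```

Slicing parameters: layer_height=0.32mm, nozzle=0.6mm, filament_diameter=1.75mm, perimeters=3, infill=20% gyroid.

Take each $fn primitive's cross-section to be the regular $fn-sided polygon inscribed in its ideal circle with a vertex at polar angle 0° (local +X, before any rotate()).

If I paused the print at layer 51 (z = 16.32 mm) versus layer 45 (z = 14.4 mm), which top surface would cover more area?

layer 51 (z = 16.32 mm)

Layer 51 (z = 16.32): the cube (footprint 21.5×6.5) is included at this height (area 139.75 mm²); the cylinder at (1, 1.5) is not intersected at this z (z outside [-0.5, 15.5]); the r=2 cylinder at (10, 0) contributes a regular 6-gon of circumradius 2 (area = (6/2)·2.000²·sin(360°/6) = 10.39 mm²); the r=10 cylinder at (12.5, 6.5) contributes a regular 6-gon of circumradius 10 (area = (6/2)·10.000²·sin(360°/6) = 259.81 mm²); After the difference (first − rest): starting from the 21.5×6.5 cube (139.75 mm²), the r=2 cylinder at (10, 0) partially overlaps it — only the 5.20 mm² overlap (of its 10.39 mm²) is removed, clipping the outline; the r=10 cylinder at (12.5, 6.5) partially overlaps it — only the 99.54 mm² overlap (of its 259.81 mm²) is removed, clipping the outline — area = 35.01 mm². So its area = 35.01 mm². Layer 45 (z = 14.4): the cube (footprint 21.5×6.5) is included at this height (area 139.75 mm²); the r=11 cylinder at (1, 1.5) gives a regular 6-gon of circumradius 11 (constant along its height) (area = (6/2)·11.000²·sin(360°/6) = 314.37 mm²); the r=2 cylinder at (10, 0) contributes a regular 6-gon of circumradius 2 (area = (6/2)·2.000²·sin(360°/6) = 10.39 mm²); the cylinder at (12.5, 6.5): section is a regular 6-gon, circumradius r=10 (area = (6/2)·10.000²·sin(360°/6) = 259.81 mm²); Taking the first minus the rest: starting from the 21.5×6.5 cube (139.75 mm²), the r=11 cylinder at (1, 1.5) partially overlaps it — only the 70.13 mm² overlap (of its 314.37 mm²) is removed, clipping the outline; the r=2 cylinder at (10, 0) partially overlaps it — only the 0.32 mm² overlap (of its 10.39 mm²) is removed, clipping the outline; the r=10 cylinder at (12.5, 6.5) partially overlaps it — only the 62.73 mm² overlap (of its 259.81 mm²) is removed, clipping the outline — area = 6.56 mm². So its area = 6.56 mm². Layer 51 is larger (35.01 vs 6.56 mm²).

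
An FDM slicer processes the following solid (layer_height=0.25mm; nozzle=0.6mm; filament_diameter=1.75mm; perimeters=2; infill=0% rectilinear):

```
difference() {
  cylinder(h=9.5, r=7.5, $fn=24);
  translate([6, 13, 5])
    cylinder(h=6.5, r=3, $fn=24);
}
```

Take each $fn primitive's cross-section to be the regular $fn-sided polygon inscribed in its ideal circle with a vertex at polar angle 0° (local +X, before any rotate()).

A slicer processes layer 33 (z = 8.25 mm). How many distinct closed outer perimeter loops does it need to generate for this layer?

At z = 8.25 mm: the r=7.5 cylinder contributes a regular 24-gon of circumradius 7.5; the r=3 cylinder at (6, 13) contributes a regular 24-gon of circumradius 3; Subtracting the remaining from the first: starting from the r=7.5 cylinder, the r=3 cylinder at (6, 13) misses the remaining region (no effect) — 1 connected region. The result has 1 disconnected region.

1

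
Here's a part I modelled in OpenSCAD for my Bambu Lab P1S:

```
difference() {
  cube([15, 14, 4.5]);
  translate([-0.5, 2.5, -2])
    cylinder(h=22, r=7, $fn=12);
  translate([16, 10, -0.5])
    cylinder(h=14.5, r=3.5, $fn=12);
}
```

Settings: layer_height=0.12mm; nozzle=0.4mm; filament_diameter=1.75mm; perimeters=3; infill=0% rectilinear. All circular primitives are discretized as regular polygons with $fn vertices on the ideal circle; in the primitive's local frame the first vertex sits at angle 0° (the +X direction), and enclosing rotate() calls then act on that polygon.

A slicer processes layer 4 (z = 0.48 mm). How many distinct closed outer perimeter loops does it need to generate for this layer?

At z = 0.48 mm: the cube is present — its section is the full 15×14 rectangle; the r=7 cylinder at (-0.5, 2.5) gives a regular 12-gon of circumradius 7 (constant along its height); the r=3.5 cylinder at (16, 10) gives a regular 12-gon of circumradius 3.5 (constant along its height); Subtracting the remaining from the first: starting from the 15×14 cube, the r=7 cylinder at (-0.5, 2.5) partially overlaps it — only the 48.70 mm² overlap (of its 147.00 mm²) is removed, clipping the outline; the r=3.5 cylinder at (16, 10) partially overlaps it — only the 11.64 mm² overlap (of its 36.75 mm²) is removed, clipping the outline — 1 connected region. The result has 1 disconnected region.

1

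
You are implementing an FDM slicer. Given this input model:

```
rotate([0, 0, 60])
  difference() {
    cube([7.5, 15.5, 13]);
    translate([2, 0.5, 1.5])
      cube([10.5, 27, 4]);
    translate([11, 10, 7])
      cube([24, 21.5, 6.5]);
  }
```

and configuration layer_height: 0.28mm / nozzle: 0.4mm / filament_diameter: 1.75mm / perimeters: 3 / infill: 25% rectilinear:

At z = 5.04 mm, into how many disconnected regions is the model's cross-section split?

1

At z = 5.04 mm: the cube is present — its section is the full 7.5×15.5 rectangle; the cube at (2, 0.5) is present — its section is the full 10.5×27 rectangle; the cube at (11, 10) is not intersected at this z (z outside [7, 13.5]); After the difference (first − rest): starting from the 7.5×15.5 cube, the 10.5×27 cube at (2, 0.5) partially overlaps it — only the 82.50 mm² overlap (of its 283.50 mm²) is removed, clipping the outline — 1 connected region; (rotated 60° about Z; rotation is an isometry so areas/perimeters/island counts are preserved). The result has 1 disconnected region.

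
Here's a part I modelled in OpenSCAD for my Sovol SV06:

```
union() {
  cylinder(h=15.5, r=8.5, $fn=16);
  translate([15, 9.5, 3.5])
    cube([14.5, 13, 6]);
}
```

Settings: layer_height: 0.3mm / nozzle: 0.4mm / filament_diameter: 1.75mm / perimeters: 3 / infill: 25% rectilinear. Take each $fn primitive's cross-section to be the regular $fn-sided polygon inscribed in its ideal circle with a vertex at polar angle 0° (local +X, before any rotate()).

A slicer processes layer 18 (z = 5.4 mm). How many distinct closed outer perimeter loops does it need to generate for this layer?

2

At z = 5.4 mm: the r=8.5 cylinder contributes a regular 16-gon of circumradius 8.5; the cube at (15, 9.5) is present — its section is the full 14.5×13 rectangle; Taking the union: the 2 present regions are separate (no shared area or edge), so areas and boundary lengths simply add and each stays a separate island — 2 connected regions. The result has 2 disconnected regions.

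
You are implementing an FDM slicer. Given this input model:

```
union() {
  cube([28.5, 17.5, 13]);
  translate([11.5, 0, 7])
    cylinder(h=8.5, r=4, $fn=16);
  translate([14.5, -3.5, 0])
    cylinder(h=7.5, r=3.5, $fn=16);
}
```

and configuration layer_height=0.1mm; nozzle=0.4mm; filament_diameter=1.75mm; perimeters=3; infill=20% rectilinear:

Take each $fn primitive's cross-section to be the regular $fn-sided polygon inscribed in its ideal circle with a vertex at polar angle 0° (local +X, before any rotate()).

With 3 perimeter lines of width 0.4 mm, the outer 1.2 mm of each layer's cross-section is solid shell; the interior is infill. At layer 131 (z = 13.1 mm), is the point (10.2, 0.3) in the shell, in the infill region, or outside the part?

At z = 13.1 mm: the cube does not reach this height (z outside [0, 13]); the cylinder at (11.5, 0): section is a regular 16-gon, circumradius r=4; the cylinder at (14.5, -3.5) does not reach this height (z outside [0, 7.5]); Merging all regions: only the r=4 cylinder at (11.5, 0) is present, so the union is just that shape — 1 connected region. Overall, the cross-section is a single solid region. The nearest boundary edge runs (7.80, 1.53)→(7.50, 0.00); distance from the point to it = 2.59 mm. The point is inside the cross-section and 2.59 mm from the nearest boundary — more than the 1.2 mm shell width (3 × 0.4), so it's in the infill interior.

infill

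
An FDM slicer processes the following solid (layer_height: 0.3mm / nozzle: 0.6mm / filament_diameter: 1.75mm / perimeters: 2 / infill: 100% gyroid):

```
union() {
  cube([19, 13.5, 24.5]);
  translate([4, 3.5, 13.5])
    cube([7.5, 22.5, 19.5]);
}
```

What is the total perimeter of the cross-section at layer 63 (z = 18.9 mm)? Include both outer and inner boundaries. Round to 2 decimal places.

90.00 mm

At z = 18.9 mm: the 19×13.5 cube contributes its full rectangle (perimeter 65.00 mm); the cube at (4, 3.5) (footprint 7.5×22.5) is included at this height (perimeter 60.00 mm); Combining (union): the regions partially overlap (shared area 75.00 mm²), so the edge portions inside another operand are dropped and the merged outline is re-measured after clipping — boundary = 90.00 mm. Overall, the cross-section is a single solid region. Total boundary length (outer) = 90.00 mm.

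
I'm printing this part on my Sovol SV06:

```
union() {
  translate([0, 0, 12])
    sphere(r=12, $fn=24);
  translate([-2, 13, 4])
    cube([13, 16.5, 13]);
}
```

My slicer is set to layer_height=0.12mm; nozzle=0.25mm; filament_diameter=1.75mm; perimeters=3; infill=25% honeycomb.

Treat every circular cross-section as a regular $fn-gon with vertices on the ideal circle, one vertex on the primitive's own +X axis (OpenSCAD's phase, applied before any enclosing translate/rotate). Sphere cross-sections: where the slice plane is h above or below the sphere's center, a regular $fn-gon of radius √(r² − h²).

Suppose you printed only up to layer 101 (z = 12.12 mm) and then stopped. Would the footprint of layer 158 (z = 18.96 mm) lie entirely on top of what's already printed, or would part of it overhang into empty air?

entirely on top

Compare the two slices. At z = 12.12: the r=12 sphere slices to a regular 24-gon of circumradius 11.999 (√(r²−h²) with h=0.12 from center) (area = (24/2)·11.999²·sin(360°/24) = 447.19 mm²); the cube at (-2, 13) (footprint 13×16.5) is included at this height (area 214.50 mm²); Merging all regions: the 2 present regions are separate (no shared area or edge), so areas and boundary lengths simply add and each stays a separate island — area = 661.69 mm². At z = 18.96: the sphere: section is a regular 24-gon, circumradius = √(r²−h²) = √(12²−6.96²) = 9.775 (area = (24/2)·9.775²·sin(360°/24) = 296.79 mm²); the cube at (-2, 13) is absent (z outside [4, 17]); Combining (union): only the r=12 sphere is present, so the union is just that shape — area = 296.79 mm². Checking containment: the cross-section at z = 18.96 is a subset of the cross-section at z = 12.12.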